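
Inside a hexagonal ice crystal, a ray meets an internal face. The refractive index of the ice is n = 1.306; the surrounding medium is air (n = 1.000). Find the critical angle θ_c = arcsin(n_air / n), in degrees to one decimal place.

50.0°

sin θ_c = n_air / n = 1.000 / 1.306 = 0.7657.
θ_c = arcsin(0.7657) = 49.97°.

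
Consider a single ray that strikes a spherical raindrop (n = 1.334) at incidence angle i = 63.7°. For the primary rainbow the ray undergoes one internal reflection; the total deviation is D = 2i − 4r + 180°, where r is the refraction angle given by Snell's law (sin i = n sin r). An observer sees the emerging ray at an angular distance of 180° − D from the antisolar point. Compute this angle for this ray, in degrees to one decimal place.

sin r = sin 63.7° / 1.334 = 0.8965/1.334 = 0.6720; r = 42.22°.
D = 2·63.7° − 4·42.22° + 180° = 127.40° − 168.90° + 180° = 138.50°.
Angle from antisolar point = 180° − D = 41.50°.

41.5°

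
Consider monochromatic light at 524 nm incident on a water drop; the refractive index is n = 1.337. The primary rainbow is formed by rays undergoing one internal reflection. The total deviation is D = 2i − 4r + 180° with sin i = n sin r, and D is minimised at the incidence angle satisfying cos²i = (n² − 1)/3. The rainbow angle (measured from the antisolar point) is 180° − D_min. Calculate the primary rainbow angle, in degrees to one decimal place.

41.5°

cos²i = (1.78757 − 1)/3 = 0.26252; i = arccos(0.51237) = 59.178°.
sin r = sin 59.178°/1.337 = 0.64231; r = 39.964°.
D_min = 2·59.178° − 4·39.964° + 180° = 138.500°.
Rainbow angle = 180° − D_min = 41.500°.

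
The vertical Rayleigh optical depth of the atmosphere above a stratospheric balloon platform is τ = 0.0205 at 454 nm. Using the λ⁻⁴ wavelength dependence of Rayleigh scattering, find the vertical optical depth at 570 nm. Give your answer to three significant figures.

0.00825

τ(570 nm) = τ(454 nm) × (454/570)⁴ = 0.0205 × (0.7965)⁴ = 0.0205 × 0.4025 = 0.0083.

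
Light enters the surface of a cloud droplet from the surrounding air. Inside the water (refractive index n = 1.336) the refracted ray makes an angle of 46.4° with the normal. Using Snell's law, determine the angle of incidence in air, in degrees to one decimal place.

75.4°

Snell: sin θ_i = n · sin θ_r = 1.336 × sin 46.4° = 1.336 × 0.7242 = 0.9675.
θ_i = arcsin(0.9675) = 75.35°.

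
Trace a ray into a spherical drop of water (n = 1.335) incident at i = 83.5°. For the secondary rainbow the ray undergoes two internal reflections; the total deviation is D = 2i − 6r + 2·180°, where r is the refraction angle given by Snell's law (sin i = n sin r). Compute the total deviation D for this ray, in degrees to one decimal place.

238.4°

sin r = sin 83.5° / 1.335 = 0.9936/1.335 = 0.7442; r = 48.09°.
D = 2·83.5° − 6·48.09° + 2·180° = 167.00° − 288.57° + 360° = 238.43°.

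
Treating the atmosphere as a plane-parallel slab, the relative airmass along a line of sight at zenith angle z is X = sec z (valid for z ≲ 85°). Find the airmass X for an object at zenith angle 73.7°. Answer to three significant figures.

X = sec z = 1/cos 73.7° = 1/0.2807 = 3.5629.

3.56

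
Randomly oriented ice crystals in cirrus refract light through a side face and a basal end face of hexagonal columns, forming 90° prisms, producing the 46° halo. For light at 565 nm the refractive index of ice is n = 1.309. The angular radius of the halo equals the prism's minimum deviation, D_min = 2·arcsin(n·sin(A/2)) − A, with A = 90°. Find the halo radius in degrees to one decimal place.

45.5°

n·sin(A/2) = 1.309 × sin 45° = 1.309 × 0.7071 = 0.9256.
D_min = 2·arcsin(0.9256) − 90° = 2 × 67.759° − 90° = 45.519°.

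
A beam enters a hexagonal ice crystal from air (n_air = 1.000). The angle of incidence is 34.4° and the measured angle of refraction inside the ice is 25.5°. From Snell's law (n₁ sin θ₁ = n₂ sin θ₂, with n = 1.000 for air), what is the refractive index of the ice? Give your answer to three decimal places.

n = sin θ_i / sin θ_r = sin 34.4° / sin 25.5° = 0.5650 / 0.4305 = 1.3123.

1.312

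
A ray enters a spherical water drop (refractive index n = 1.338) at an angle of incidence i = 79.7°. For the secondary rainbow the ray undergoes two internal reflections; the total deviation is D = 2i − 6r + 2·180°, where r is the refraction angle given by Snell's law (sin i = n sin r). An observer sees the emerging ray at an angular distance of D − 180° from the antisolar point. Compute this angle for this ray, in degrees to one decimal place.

sin r = sin 79.7° / 1.338 = 0.9839/1.338 = 0.7353; r = 47.34°.
D = 2·79.7° − 6·47.34° + 2·180° = 159.40° − 284.02° + 360° = 235.38°.
Angle from antisolar point = D − 180° = 55.38°.

55.4°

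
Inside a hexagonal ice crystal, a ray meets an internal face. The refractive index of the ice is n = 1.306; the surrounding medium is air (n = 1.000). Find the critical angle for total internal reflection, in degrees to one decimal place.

sin θ_c = n_air / n = 1.000 / 1.306 = 0.7657.
θ_c = arcsin(0.7657) = 49.97°.

50.0°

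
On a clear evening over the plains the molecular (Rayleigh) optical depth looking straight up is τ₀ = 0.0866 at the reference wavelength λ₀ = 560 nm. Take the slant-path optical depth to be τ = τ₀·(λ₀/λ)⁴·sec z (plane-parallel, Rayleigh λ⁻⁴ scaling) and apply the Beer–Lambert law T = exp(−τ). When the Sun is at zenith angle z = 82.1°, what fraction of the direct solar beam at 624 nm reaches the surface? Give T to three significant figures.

0.665

sec 82.1° = 7.2757.
τ = 0.0866 × (560/624)⁴ × 7.2757 = 0.0866 × 0.6487 × 7.2757 = 0.4087.
T = exp(−0.4087) = 0.6645.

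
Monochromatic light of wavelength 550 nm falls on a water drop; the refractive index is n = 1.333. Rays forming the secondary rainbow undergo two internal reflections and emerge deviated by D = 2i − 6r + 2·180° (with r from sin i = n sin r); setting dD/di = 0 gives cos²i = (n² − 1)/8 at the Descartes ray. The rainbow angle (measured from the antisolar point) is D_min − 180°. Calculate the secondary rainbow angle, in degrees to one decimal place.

cos²i = (1.77689 − 1)/8 = 0.09711; i = arccos(0.31163) = 71.843°.
sin r = sin 71.843°/1.333 = 0.71283; r = 45.466°.
D_min = 2·71.843° − 6·45.466° + 360° = 230.891°.
Rainbow angle = D_min − 180° = 50.891°.

50.9°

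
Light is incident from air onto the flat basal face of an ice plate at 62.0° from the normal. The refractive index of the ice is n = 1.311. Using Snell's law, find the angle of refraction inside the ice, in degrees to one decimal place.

42.3°

Snell: sin θ_r = sin θ_i / n = sin 62.0° / 1.311 = 0.8829 / 1.311 = 0.6735.
θ_r = arcsin(0.6735) = 42.34°.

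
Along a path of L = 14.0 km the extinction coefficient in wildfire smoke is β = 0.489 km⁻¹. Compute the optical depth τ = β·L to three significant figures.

6.85

τ = β·L = 0.489 × 14.0 = 6.8460.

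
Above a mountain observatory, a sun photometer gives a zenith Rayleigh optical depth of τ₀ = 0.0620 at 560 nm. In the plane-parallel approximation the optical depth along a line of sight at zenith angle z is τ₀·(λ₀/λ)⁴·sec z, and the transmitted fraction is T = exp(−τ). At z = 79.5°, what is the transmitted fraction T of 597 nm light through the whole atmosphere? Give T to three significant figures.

0.768

sec 79.5° = 5.4874.
τ = 0.0620 × (560/597)⁴ × 5.4874 = 0.0620 × 0.7742 × 5.4874 = 0.2634.
T = exp(−0.2634) = 0.7684.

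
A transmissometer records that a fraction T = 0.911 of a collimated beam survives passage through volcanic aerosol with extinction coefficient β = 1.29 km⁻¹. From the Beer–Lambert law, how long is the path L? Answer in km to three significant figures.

0.0723 km

Beer–Lambert: T = exp(−βL) ⇒ L = −ln(T)/β = −ln(0.911)/1.29 = 0.0932/1.29 = 0.07226 km.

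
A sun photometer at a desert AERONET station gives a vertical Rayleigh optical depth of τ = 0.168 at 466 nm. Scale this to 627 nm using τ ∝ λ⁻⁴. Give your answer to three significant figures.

τ(627 nm) = τ(466 nm) × (466/627)⁴ = 0.168 × (0.7432)⁴ = 0.168 × 0.3051 = 0.0513.

0.0513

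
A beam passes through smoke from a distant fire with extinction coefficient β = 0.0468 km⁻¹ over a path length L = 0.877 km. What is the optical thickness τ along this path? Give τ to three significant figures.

0.0410

τ = β·L = 0.0468 × 0.877 = 0.0410.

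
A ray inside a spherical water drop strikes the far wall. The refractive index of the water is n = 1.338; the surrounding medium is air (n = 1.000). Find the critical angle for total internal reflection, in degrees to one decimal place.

sin θ_c = n_air / n = 1.000 / 1.338 = 0.7474.
θ_c = arcsin(0.7474) = 48.36°.

48.4°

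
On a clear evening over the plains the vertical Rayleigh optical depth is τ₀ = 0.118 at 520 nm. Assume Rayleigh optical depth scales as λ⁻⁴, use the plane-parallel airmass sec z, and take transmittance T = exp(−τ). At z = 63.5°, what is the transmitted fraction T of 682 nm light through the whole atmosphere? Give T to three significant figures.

0.914

sec 63.5° = 2.2412.
τ = 0.118 × (520/682)⁴ × 2.2412 = 0.118 × 0.3380 × 2.2412 = 0.0894.
T = exp(−0.0894) = 0.9145.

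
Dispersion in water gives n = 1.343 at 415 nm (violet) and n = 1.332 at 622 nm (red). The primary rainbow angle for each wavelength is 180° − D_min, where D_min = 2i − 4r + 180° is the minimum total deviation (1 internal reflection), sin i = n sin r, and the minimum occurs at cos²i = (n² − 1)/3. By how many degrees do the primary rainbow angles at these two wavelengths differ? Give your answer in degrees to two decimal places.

1.58°

At 415 nm (n = 1.343): cos²i = 0.26788 → i = 58.830°, r = 39.577°, D_min = 139.354°, rainbow angle = 40.646°.
At 622 nm (n = 1.332): cos²i = 0.25807 → i = 59.469°, r = 40.290°, D_min = 137.776°, rainbow angle = 42.224°.
Angular width = |40.646° − 42.224°| = 1.578°.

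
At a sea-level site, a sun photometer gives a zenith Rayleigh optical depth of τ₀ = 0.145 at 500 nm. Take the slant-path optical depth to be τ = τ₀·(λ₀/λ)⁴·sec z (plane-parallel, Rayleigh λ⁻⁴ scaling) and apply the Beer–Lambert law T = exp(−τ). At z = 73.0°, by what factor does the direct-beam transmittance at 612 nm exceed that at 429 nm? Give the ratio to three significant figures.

2.00

Airmass: sec 73.0° = 3.4203.
τ(612 nm) = 0.145 × (500/612)⁴ × 3.4203 = 0.145 × 0.4455 × 3.4203 = 0.2210.
τ(429 nm) = 0.145 × (500/429)⁴ × 3.4203 = 0.145 × 1.8452 × 3.4203 = 0.9151.
T(612)/T(429) = exp(τ_B − τ_A) = exp(0.6942) = 2.0021.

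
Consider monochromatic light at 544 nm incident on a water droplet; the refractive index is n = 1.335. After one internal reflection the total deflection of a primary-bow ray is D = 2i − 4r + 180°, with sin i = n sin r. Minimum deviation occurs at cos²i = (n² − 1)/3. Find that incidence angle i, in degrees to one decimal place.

cos²i = (1.335² − 1)/3 = (1.78222 − 1)/3 = 0.26074.
cos i = 0.51063, so i = 59.294°.

59.3°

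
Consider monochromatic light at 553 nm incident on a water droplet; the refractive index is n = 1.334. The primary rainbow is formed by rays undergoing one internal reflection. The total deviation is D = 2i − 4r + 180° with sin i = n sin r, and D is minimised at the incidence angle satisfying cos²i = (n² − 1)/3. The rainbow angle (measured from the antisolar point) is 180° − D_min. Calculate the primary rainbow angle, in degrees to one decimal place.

41.9°

cos²i = (1.77956 − 1)/3 = 0.25985; i = arccos(0.50976) = 59.352°.
sin r = sin 59.352°/1.334 = 0.64492; r = 40.159°.
D_min = 2·59.352° − 4·40.159° + 180° = 138.067°.
Rainbow angle = 180° − D_min = 41.933°.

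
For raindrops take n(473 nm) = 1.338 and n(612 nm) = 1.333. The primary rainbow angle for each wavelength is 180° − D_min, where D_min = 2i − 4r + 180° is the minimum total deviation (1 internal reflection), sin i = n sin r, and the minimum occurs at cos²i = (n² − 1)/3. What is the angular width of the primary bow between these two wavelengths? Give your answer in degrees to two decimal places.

At 473 nm (n = 1.338): cos²i = 0.26341 → i = 59.120°, r = 39.899°, D_min = 138.643°, rainbow angle = 41.357°.
At 612 nm (n = 1.333): cos²i = 0.25896 → i = 59.410°, r = 40.225°, D_min = 137.922°, rainbow angle = 42.078°.
Angular width = |41.357° − 42.078°| = 0.722°.

0.72°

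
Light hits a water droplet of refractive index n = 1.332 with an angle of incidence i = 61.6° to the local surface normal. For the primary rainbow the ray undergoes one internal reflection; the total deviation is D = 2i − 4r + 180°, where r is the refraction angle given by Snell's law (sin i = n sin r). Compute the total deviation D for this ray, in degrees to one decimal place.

137.9°

sin r = sin 61.6° / 1.332 = 0.8796/1.332 = 0.6604; r = 41.33°.
D = 2·61.6° − 4·41.33° + 180° = 123.20° − 165.32° + 180° = 137.88°.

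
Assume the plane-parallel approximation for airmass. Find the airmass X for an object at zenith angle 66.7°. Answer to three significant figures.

2.53

X = sec z = 1/cos 66.7° = 1/0.3955 = 2.5282.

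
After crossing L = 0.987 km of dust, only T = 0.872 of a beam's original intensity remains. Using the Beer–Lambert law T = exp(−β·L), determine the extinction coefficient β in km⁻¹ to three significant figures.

Beer–Lambert: T = exp(−βL) ⇒ β = −ln(T)/L = −ln(0.872)/0.987 = 0.1370/0.987 = 0.1388 km⁻¹.

0.139 km⁻¹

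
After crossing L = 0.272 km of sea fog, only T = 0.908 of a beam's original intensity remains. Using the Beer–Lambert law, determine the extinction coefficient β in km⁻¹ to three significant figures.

Beer–Lambert: T = exp(−βL) ⇒ β = −ln(T)/L = −ln(0.908)/0.272 = 0.0965/0.272 = 0.3548 km⁻¹.

0.355 km⁻¹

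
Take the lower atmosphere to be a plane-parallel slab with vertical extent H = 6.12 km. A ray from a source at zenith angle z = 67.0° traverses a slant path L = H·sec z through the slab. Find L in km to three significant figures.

sec z = 1/cos 67.0° = 2.5593.
L = 6.12 × 2.5593 = 15.663 km.

15.7 km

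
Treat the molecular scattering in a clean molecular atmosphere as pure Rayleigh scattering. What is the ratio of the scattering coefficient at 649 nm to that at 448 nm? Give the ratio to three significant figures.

Rayleigh scattering ∝ λ⁻⁴, so the ratio of coefficients is the inverse fourth power of the wavelength ratio.
σ(649)/σ(448) = (448/649)⁴ = (0.6903)⁴ = 0.2271.

0.227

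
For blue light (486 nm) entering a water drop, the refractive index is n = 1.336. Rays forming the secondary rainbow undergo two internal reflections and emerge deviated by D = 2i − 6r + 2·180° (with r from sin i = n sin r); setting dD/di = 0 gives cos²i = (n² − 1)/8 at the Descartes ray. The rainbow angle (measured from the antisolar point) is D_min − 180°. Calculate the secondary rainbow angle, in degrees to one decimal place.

51.7°

cos²i = (1.78490 − 1)/8 = 0.09811; i = arccos(0.31323) = 71.746°.
sin r = sin 71.746°/1.336 = 0.71084; r = 45.303°.
D_min = 2·71.746° − 6·45.303° + 360° = 231.674°.
Rainbow angle = D_min − 180° = 51.674°.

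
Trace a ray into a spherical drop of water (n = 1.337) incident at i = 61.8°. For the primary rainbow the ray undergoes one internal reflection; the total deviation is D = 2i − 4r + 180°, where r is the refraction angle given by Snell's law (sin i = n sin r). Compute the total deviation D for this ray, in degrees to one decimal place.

138.7°

sin r = sin 61.8° / 1.337 = 0.8813/1.337 = 0.6592; r = 41.24°.
D = 2·61.8° − 4·41.24° + 180° = 123.60° − 164.94° + 180° = 138.66°.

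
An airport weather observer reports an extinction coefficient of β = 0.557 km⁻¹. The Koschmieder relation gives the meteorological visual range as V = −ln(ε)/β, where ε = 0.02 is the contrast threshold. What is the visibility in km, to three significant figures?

V = −ln(0.02) / 0.557 = 3.912 / 0.557 = 7.0234 km.

7.02 km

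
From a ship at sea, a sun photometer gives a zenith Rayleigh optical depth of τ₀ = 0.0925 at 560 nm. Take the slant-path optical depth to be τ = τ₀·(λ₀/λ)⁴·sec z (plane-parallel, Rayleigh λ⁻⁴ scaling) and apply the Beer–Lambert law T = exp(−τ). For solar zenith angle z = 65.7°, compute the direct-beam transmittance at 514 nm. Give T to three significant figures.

sec 65.7° = 2.4300.
τ = 0.0925 × (560/514)⁴ × 2.4300 = 0.0925 × 1.4090 × 2.4300 = 0.3167.
T = exp(−0.3167) = 0.7285.

0.729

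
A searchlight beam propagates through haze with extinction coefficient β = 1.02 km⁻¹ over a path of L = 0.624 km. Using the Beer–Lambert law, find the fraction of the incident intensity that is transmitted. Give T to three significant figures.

τ = β·L = 1.02 × 0.624 = 0.6365.
T = exp(−0.6365) = 0.5292.

0.529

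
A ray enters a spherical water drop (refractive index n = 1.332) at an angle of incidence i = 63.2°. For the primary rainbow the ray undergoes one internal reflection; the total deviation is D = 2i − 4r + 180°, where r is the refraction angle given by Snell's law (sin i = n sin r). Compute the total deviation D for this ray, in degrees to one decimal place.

sin r = sin 63.2° / 1.332 = 0.8926/1.332 = 0.6701; r = 42.08°.
D = 2·63.2° − 4·42.08° + 180° = 126.40° − 168.30° + 180° = 138.10°.

138.1°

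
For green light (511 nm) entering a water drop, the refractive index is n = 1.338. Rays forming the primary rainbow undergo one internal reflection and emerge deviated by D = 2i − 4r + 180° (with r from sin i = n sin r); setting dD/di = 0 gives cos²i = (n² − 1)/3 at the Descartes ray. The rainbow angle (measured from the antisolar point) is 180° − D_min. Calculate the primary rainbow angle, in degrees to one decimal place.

41.4°

cos²i = (1.79024 − 1)/3 = 0.26341; i = arccos(0.51324) = 59.120°.
sin r = sin 59.120°/1.338 = 0.64144; r = 39.899°.
D_min = 2·59.120° − 4·39.899° + 180° = 138.643°.
Rainbow angle = 180° − D_min = 41.357°.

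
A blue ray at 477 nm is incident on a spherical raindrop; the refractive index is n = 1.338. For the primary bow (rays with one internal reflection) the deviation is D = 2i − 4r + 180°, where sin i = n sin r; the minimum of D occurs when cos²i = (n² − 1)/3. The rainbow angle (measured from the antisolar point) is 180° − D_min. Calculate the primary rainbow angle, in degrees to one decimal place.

cos²i = (1.79024 − 1)/3 = 0.26341; i = arccos(0.51324) = 59.120°.
sin r = sin 59.120°/1.338 = 0.64144; r = 39.899°.
D_min = 2·59.120° − 4·39.899° + 180° = 138.643°.
Rainbow angle = 180° − D_min = 41.357°.

41.4°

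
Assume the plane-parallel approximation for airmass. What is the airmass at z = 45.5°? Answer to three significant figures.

X = sec z = 1/cos 45.5° = 1/0.7009 = 1.4267.

1.43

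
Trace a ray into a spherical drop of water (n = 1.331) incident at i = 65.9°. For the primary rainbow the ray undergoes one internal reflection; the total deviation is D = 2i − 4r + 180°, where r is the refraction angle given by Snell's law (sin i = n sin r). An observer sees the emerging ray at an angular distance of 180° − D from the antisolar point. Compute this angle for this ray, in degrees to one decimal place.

sin r = sin 65.9° / 1.331 = 0.9128/1.331 = 0.6858; r = 43.30°.
D = 2·65.9° − 4·43.30° + 180° = 131.80° − 173.20° + 180° = 138.60°.
Angle from antisolar point = 180° − D = 41.40°.

41.4°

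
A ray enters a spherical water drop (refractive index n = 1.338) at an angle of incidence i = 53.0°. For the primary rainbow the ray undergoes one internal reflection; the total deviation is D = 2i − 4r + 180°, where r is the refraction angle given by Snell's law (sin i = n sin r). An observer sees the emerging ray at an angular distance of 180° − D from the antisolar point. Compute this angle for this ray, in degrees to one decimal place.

sin r = sin 53.0° / 1.338 = 0.7986/1.338 = 0.5969; r = 36.65°.
D = 2·53.0° − 4·36.65° + 180° = 106.00° − 146.59° + 180° = 139.41°.
Angle from antisolar point = 180° − D = 40.59°.

40.6°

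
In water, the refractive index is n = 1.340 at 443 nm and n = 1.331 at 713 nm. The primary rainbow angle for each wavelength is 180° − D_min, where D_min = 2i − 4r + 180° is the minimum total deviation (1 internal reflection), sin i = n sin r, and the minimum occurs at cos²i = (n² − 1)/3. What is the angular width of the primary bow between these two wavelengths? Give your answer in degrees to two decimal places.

1.30°

At 443 nm (n = 1.340): cos²i = 0.26520 → i = 59.004°, r = 39.770°, D_min = 138.929°, rainbow angle = 41.071°.
At 713 nm (n = 1.331): cos²i = 0.25719 → i = 59.527°, r = 40.356°, D_min = 137.630°, rainbow angle = 42.370°.
Angular width = |41.071° − 42.370°| = 1.299°.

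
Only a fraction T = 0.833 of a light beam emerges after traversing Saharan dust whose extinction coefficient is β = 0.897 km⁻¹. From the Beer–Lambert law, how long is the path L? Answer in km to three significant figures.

Beer–Lambert: T = exp(−βL) ⇒ L = −ln(T)/β = −ln(0.833)/0.897 = 0.1827/0.897 = 0.2037 km.

0.204 km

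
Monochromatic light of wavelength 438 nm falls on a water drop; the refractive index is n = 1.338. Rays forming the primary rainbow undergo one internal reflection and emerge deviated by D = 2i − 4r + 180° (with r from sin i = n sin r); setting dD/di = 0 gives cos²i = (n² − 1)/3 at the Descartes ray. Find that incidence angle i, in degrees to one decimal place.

cos²i = (1.338² − 1)/3 = (1.79024 − 1)/3 = 0.26341.
cos i = 0.51324, so i = 59.120°.

59.1°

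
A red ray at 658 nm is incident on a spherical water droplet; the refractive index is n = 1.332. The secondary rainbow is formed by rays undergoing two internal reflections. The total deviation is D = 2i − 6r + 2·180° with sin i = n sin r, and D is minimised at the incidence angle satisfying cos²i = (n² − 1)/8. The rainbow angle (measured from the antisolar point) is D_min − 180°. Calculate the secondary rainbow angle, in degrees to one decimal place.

cos²i = (1.77422 − 1)/8 = 0.09678; i = arccos(0.31109) = 71.875°.
sin r = sin 71.875°/1.332 = 0.71350; r = 45.520°.
D_min = 2·71.875° − 6·45.520° + 360° = 230.628°.
Rainbow angle = D_min − 180° = 50.628°.

50.6°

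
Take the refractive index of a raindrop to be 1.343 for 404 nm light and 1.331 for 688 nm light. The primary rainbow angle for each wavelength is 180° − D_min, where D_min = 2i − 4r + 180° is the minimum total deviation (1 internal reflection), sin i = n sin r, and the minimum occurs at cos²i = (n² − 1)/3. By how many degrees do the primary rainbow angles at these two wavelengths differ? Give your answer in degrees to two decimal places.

At 404 nm (n = 1.343): cos²i = 0.26788 → i = 58.830°, r = 39.577°, D_min = 139.354°, rainbow angle = 40.646°.
At 688 nm (n = 1.331): cos²i = 0.25719 → i = 59.527°, r = 40.356°, D_min = 137.630°, rainbow angle = 42.370°.
Angular width = |40.646° − 42.370°| = 1.724°.

1.72°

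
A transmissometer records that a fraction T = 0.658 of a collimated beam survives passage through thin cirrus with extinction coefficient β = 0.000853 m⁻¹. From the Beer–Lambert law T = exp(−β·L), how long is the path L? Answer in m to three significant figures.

491 m

Beer–Lambert: T = exp(−βL) ⇒ L = −ln(T)/β = −ln(0.658)/0.000853 = 0.4186/0.000853 = 490.7 m.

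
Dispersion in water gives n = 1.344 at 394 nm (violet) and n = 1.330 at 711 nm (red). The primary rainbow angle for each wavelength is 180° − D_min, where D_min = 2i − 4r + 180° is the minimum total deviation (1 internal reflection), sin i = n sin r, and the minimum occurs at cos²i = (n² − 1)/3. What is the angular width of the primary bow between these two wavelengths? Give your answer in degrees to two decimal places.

2.01°

At 394 nm (n = 1.344): cos²i = 0.26878 → i = 58.772°, r = 39.512°, D_min = 139.495°, rainbow angle = 40.505°.
At 711 nm (n = 1.330): cos²i = 0.25630 → i = 59.585°, r = 40.422°, D_min = 137.484°, rainbow angle = 42.516°.
Angular width = |40.505° − 42.516°| = 2.011°.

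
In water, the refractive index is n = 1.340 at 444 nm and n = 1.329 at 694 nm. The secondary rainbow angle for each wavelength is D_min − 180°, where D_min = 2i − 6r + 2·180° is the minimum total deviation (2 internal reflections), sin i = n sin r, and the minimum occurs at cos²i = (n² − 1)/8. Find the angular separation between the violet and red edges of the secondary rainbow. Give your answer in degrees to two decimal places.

At 444 nm (n = 1.340): cos²i = 0.09945 → i = 71.618°, r = 45.088°, D_min = 232.709°, rainbow angle = 52.709°.
At 694 nm (n = 1.329): cos²i = 0.09578 → i = 71.972°, r = 45.685°, D_min = 229.837°, rainbow angle = 49.837°.
Angular width = |52.709° − 49.837°| = 2.872°.

2.87°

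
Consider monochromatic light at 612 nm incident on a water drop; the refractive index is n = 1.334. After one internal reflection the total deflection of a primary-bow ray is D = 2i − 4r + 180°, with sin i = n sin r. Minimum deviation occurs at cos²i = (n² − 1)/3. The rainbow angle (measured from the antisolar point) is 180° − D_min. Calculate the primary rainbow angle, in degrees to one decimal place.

41.9°

cos²i = (1.77956 − 1)/3 = 0.25985; i = arccos(0.50976) = 59.352°.
sin r = sin 59.352°/1.334 = 0.64492; r = 40.159°.
D_min = 2·59.352° − 4·40.159° + 180° = 138.067°.
Rainbow angle = 180° − D_min = 41.933°.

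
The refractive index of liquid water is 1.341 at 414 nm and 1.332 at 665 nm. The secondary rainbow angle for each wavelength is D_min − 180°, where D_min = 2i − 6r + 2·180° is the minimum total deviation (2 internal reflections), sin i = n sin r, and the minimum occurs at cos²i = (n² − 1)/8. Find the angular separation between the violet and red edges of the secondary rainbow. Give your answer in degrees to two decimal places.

At 414 nm (n = 1.341): cos²i = 0.09979 → i = 71.586°, r = 45.034°, D_min = 232.966°, rainbow angle = 52.966°.
At 665 nm (n = 1.332): cos²i = 0.09678 → i = 71.875°, r = 45.520°, D_min = 230.628°, rainbow angle = 50.628°.
Angular width = |52.966° − 50.628°| = 2.337°.

2.34°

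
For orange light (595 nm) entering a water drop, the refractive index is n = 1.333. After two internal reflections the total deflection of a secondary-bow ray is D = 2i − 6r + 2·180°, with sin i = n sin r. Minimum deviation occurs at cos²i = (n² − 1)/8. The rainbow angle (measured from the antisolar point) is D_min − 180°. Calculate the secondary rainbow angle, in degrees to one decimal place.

50.9°

cos²i = (1.77689 − 1)/8 = 0.09711; i = arccos(0.31163) = 71.843°.
sin r = sin 71.843°/1.333 = 0.71283; r = 45.466°.
D_min = 2·71.843° − 6·45.466° + 360° = 230.891°.
Rainbow angle = D_min − 180° = 50.891°.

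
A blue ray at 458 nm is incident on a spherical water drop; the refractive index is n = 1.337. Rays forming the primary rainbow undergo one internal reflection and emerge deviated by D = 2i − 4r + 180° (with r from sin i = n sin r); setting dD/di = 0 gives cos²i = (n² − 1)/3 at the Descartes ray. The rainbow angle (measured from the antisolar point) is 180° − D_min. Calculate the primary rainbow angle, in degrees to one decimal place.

41.5°

cos²i = (1.78757 − 1)/3 = 0.26252; i = arccos(0.51237) = 59.178°.
sin r = sin 59.178°/1.337 = 0.64231; r = 39.964°.
D_min = 2·59.178° − 4·39.964° + 180° = 138.500°.
Rainbow angle = 180° − D_min = 41.500°.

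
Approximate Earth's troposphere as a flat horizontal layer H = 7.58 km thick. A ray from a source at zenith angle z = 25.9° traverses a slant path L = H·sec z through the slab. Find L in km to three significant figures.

sec z = 1/cos 25.9° = 1.1117.
L = 7.58 × 1.1117 = 8.426 km.

8.43 km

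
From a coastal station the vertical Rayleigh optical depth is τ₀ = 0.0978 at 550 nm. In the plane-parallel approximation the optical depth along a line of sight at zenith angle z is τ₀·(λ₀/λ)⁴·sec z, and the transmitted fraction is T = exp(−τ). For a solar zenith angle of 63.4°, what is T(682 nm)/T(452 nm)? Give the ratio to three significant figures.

Airmass: sec 63.4° = 2.2333.
τ(682 nm) = 0.0978 × (550/682)⁴ × 2.2333 = 0.0978 × 0.4230 × 2.2333 = 0.0924.
τ(452 nm) = 0.0978 × (550/452)⁴ × 2.2333 = 0.0978 × 2.1923 × 2.2333 = 0.4788.
T(682)/T(452) = exp(τ_B − τ_A) = exp(0.3865) = 1.4718.

1.47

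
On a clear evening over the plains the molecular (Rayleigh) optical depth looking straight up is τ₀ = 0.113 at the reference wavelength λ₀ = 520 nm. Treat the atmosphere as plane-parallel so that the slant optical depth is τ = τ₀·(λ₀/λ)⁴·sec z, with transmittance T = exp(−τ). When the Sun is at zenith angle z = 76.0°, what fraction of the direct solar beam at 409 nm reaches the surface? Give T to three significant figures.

sec 76.0° = 4.1336.
τ = 0.113 × (520/409)⁴ × 4.1336 = 0.113 × 2.6129 × 4.1336 = 1.2205.
T = exp(−1.2205) = 0.2951.

0.295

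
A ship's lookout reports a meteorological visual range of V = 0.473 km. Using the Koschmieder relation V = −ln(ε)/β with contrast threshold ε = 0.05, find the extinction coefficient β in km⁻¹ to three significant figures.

6.33 km⁻¹

β = −ln(0.05) / V = 2.996 / 0.473 = 6.3335 km⁻¹.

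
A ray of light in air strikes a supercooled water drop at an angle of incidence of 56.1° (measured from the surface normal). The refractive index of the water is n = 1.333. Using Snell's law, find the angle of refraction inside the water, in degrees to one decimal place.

Snell: sin θ_r = sin θ_i / n = sin 56.1° / 1.333 = 0.8300 / 1.333 = 0.6227.
θ_r = arcsin(0.6227) = 38.51°.

38.5°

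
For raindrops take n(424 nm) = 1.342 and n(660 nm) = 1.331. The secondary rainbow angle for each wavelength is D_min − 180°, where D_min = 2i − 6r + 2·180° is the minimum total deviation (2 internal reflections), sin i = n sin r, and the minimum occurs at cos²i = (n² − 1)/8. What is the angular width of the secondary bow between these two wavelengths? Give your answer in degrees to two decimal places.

At 424 nm (n = 1.342): cos²i = 0.10012 → i = 71.554°, r = 44.981°, D_min = 233.222°, rainbow angle = 53.222°.
At 660 nm (n = 1.331): cos²i = 0.09645 → i = 71.907°, r = 45.575°, D_min = 230.365°, rainbow angle = 50.365°.
Angular width = |53.222° − 50.365°| = 2.857°.

2.86°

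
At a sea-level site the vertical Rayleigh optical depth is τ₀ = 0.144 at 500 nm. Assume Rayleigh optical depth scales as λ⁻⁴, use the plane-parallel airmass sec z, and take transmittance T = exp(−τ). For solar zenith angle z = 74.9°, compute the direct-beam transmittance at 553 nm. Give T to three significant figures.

0.691

sec 74.9° = 3.8387.
τ = 0.144 × (500/553)⁴ × 3.8387 = 0.144 × 0.6683 × 3.8387 = 0.3694.
T = exp(−0.3694) = 0.6911.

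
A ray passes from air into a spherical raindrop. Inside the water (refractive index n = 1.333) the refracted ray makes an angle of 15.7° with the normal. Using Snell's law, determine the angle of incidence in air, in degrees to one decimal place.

Snell: sin θ_i = n · sin θ_r = 1.333 × sin 15.7° = 1.333 × 0.2706 = 0.3607.
θ_i = arcsin(0.3607) = 21.14°.

21.1°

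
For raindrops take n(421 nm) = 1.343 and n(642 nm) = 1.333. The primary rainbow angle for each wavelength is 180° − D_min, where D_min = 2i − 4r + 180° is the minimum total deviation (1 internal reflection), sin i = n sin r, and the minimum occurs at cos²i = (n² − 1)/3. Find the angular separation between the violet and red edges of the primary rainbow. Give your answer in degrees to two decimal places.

At 421 nm (n = 1.343): cos²i = 0.26788 → i = 58.830°, r = 39.577°, D_min = 139.354°, rainbow angle = 40.646°.
At 642 nm (n = 1.333): cos²i = 0.25896 → i = 59.410°, r = 40.225°, D_min = 137.922°, rainbow angle = 42.078°.
Angular width = |40.646° − 42.078°| = 1.432°.

1.43°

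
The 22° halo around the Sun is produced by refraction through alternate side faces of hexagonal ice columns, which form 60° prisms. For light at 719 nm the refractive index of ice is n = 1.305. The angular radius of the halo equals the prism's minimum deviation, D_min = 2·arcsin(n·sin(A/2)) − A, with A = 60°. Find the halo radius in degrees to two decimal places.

21.46°

n·sin(A/2) = 1.305 × sin 30° = 1.305 × 0.5000 = 0.6525.
D_min = 2·arcsin(0.6525) − 60° = 2 × 40.730° − 60° = 21.461°.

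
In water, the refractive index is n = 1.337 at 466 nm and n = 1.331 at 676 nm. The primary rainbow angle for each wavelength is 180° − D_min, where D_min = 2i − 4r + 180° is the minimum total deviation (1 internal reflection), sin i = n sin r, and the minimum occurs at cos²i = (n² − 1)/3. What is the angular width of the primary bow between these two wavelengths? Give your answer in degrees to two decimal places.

At 466 nm (n = 1.337): cos²i = 0.26252 → i = 59.178°, r = 39.964°, D_min = 138.500°, rainbow angle = 41.500°.
At 676 nm (n = 1.331): cos²i = 0.25719 → i = 59.527°, r = 40.356°, D_min = 137.630°, rainbow angle = 42.370°.
Angular width = |41.500° − 42.370°| = 0.870°.

0.87°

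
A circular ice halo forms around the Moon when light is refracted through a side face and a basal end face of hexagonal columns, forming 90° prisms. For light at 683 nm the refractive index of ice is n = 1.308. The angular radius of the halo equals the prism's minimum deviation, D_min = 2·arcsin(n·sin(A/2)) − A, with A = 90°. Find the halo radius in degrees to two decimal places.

n·sin(A/2) = 1.308 × sin 45° = 1.308 × 0.7071 = 0.9249.
D_min = 2·arcsin(0.9249) − 90° = 2 × 67.653° − 90° = 45.305°.

45.31°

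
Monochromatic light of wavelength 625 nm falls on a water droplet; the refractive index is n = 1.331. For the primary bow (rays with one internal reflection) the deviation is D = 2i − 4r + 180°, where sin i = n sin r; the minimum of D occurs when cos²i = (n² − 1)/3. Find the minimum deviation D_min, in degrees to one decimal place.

cos²i = (1.77156 − 1)/3 = 0.25719; i = arccos(0.50714) = 59.527°.
sin r = sin 59.527°/1.331 = 0.64753; r = 40.356°.
D_min = 2·59.527° − 4·40.356° + 180° = 137.630°.

137.6°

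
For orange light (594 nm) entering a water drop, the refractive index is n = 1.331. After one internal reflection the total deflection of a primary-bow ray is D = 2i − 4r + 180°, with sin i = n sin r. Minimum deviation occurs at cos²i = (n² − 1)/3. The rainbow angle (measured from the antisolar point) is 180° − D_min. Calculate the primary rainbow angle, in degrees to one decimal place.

42.4°

cos²i = (1.77156 − 1)/3 = 0.25719; i = arccos(0.50714) = 59.527°.
sin r = sin 59.527°/1.331 = 0.64753; r = 40.356°.
D_min = 2·59.527° − 4·40.356° + 180° = 137.630°.
Rainbow angle = 180° − D_min = 42.370°.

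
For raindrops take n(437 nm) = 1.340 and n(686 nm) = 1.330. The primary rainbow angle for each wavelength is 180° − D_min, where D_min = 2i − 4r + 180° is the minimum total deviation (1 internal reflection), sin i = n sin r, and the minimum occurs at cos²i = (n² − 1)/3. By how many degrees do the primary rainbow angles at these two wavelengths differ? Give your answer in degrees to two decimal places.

1.45°

At 437 nm (n = 1.340): cos²i = 0.26520 → i = 59.004°, r = 39.770°, D_min = 138.929°, rainbow angle = 41.071°.
At 686 nm (n = 1.330): cos²i = 0.25630 → i = 59.585°, r = 40.422°, D_min = 137.484°, rainbow angle = 42.516°.
Angular width = |41.071° − 42.516°| = 1.445°.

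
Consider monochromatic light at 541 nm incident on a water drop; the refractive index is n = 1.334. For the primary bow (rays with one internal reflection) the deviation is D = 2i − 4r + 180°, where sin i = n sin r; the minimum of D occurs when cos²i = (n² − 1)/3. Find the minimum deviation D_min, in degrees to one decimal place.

138.1°

cos²i = (1.77956 − 1)/3 = 0.25985; i = arccos(0.50976) = 59.352°.
sin r = sin 59.352°/1.334 = 0.64492; r = 40.159°.
D_min = 2·59.352° − 4·40.159° + 180° = 138.067°.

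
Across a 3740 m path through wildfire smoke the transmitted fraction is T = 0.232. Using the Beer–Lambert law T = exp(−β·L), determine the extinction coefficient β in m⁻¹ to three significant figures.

Beer–Lambert: T = exp(−βL) ⇒ β = −ln(T)/L = −ln(0.232)/3740 = 1.4610/3740 = 0.0003906 m⁻¹.

0.000391 m⁻¹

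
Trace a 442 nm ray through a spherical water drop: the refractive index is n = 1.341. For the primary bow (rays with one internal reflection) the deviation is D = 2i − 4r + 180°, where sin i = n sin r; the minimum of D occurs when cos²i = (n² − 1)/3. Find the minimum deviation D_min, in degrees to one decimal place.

139.1°

cos²i = (1.79828 − 1)/3 = 0.26609; i = arccos(0.51584) = 58.946°.
sin r = sin 58.946°/1.341 = 0.63884; r = 39.705°.
D_min = 2·58.946° − 4·39.705° + 180° = 139.071°.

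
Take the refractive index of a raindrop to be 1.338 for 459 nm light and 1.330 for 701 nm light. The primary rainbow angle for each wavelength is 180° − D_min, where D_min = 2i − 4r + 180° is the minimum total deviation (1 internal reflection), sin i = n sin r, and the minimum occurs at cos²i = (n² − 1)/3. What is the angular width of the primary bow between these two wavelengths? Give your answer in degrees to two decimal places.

At 459 nm (n = 1.338): cos²i = 0.26341 → i = 59.120°, r = 39.899°, D_min = 138.643°, rainbow angle = 41.357°.
At 701 nm (n = 1.330): cos²i = 0.25630 → i = 59.585°, r = 40.422°, D_min = 137.484°, rainbow angle = 42.516°.
Angular width = |41.357° − 42.516°| = 1.160°.

1.16°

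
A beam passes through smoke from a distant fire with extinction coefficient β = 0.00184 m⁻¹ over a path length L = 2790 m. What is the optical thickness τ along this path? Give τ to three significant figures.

τ = β·L = 0.00184 × 2790 = 5.1336.

5.13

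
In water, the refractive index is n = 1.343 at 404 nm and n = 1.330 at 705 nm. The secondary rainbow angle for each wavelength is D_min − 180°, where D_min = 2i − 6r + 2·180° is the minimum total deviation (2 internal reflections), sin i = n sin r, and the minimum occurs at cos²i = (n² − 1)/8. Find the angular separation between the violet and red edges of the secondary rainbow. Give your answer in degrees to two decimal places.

At 404 nm (n = 1.343): cos²i = 0.10046 → i = 71.522°, r = 44.928°, D_min = 233.478°, rainbow angle = 53.478°.
At 705 nm (n = 1.330): cos²i = 0.09611 → i = 71.940°, r = 45.630°, D_min = 230.101°, rainbow angle = 50.101°.
Angular width = |53.478° − 50.101°| = 3.377°.

3.38°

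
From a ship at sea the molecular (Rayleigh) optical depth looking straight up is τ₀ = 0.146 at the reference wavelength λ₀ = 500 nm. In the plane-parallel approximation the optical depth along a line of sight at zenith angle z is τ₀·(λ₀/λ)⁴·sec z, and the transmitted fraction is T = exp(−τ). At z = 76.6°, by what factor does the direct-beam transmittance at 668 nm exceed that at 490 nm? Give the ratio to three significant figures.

Airmass: sec 76.6° = 4.3150.
τ(668 nm) = 0.146 × (500/668)⁴ × 4.3150 = 0.146 × 0.3139 × 4.3150 = 0.1977.
τ(490 nm) = 0.146 × (500/490)⁴ × 4.3150 = 0.146 × 1.0842 × 4.3150 = 0.6830.
T(668)/T(490) = exp(τ_B − τ_A) = exp(0.4853) = 1.6246.

1.62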